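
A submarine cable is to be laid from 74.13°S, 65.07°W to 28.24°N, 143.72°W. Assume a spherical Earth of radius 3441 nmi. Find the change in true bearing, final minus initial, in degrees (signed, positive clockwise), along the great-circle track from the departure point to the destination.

+54.0°

At departure: θ₁ = atan2(sin Δλ cos φ₂, cos φ₁ sin φ₂ − sin φ₁ cos φ₂ cos Δλ) = 288.93°
At arrival: θ₂ = atan2(sin Δλ cos φ₁, −cos φ₂ sin φ₁ + sin φ₂ cos φ₁ cos Δλ) = 342.93°
Δθ = θ₂ − θ₁ = +54.0°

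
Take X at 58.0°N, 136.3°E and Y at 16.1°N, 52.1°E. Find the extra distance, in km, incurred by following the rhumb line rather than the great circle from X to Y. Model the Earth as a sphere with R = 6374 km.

337 km

Great circle: cos σ = sin φ₁ sin φ₂ + cos φ₁ cos φ₂ cos Δλ,  σ = 1.2801 rad → d_gc = 8159.3 km
Rhumb line: Δψ = -0.9644, q = Δφ/Δψ = 0.7583, d_rh = R√(Δφ²+q²Δλ²) = 8495.9 km
Excess = 8495.9 − 8159.3 = 336.6 ≈ 337 km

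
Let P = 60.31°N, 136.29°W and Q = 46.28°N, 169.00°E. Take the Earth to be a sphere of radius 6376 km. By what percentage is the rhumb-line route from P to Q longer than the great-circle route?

2.6%

Great circle: σ = 0.5995 rad → d_gc = Rσ = 3822.5 km
Rhumb: Δφ = -0.2449, Δλ = -0.9549, Δψ = -0.4145, q = Δφ/Δψ = 0.5908 → d_rh = R√(Δφ²+q²Δλ²) = 3920.9 km
Excess = (3920.9 − 3822.5) / 3822.5 = 98.4 / 3822.5 = 2.57% ≈ 2.6%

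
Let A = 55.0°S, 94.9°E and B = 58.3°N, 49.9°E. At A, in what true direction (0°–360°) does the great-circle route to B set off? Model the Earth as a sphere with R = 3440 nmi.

334.9°

θ = atan2( sin Δλ·cos φ₂ ,  cos φ₁ sin φ₂ − sin φ₁ cos φ₂ cos Δλ )
  = atan2(-0.3716, +0.7924) = 334.88°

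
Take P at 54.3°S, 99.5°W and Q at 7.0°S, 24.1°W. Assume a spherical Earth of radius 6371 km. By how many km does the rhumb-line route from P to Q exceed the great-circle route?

Great circle: cos σ = sin φ₁ sin φ₂ + cos φ₁ cos φ₂ cos Δλ,  σ = 1.3233 rad → d_gc = 8430.8 km
Rhumb line: Δψ = +1.0106, q = Δφ/Δψ = 0.8168, d_rh = R√(Δφ²+q²Δλ²) = 8635.1 km
Excess = 8635.1 − 8430.8 = 204.3 ≈ 204 km

204 km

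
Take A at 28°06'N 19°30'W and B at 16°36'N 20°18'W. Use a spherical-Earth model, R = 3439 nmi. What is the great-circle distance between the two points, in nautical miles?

692 nmi

Haversine: a = sin²(Δφ/2)+cos φ₁ cos φ₂ sin²(Δλ/2) = 0.01008;  σ = 2·atan2(√a,√(1−a))
σ = 11.524° → d = Rσ = 3439·0.20113 = 692 nmi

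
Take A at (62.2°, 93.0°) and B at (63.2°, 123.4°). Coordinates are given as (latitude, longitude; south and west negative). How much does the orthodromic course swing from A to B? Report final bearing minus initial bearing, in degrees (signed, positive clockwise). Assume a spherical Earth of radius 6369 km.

+27.1°

At departure: θ₁ = atan2(sin Δλ cos φ₂, cos φ₁ sin φ₂ − sin φ₁ cos φ₂ cos Δλ) = 72.42°
At arrival: θ₂ = atan2(sin Δλ cos φ₁, −cos φ₂ sin φ₁ + sin φ₂ cos φ₁ cos Δλ) = 99.57°
Δθ = θ₂ − θ₁ = +27.1°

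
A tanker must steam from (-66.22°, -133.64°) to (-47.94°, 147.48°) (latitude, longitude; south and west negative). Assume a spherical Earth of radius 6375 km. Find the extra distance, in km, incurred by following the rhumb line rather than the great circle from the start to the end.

Great circle: cos σ = sin φ₁ sin φ₂ + cos φ₁ cos φ₂ cos Δλ,  σ = 0.7503 rad → d_gc = 4782.9 km
Rhumb line: Δψ = +0.6021, q = Δφ/Δψ = 0.5299, d_rh = R√(Δφ²+q²Δλ²) = 5075.7 km
Excess = 5075.7 − 4782.9 = 292.8 ≈ 293 km

293 km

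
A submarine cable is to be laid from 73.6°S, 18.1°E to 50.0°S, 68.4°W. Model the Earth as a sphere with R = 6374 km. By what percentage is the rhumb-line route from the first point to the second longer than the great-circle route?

8.0%

Great circle: σ = 0.7288 rad → d_gc = Rσ = 4645.5 km
Rhumb: Δφ = +0.4119, Δλ = -1.5097, Δψ = +0.9265, q = Δφ/Δψ = 0.4446 → d_rh = R√(Δφ²+q²Δλ²) = 5019.3 km
Excess = (5019.3 − 4645.5) / 4645.5 = 373.8 / 4645.5 = 8.046% ≈ 8.0%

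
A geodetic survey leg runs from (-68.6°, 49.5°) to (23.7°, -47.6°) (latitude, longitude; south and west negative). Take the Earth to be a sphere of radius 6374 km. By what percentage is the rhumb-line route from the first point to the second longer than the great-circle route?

3.7%

Great circle: σ = 1.9993 rad → d_gc = Rσ = 12743.7 km
Rhumb: Δφ = +1.6109, Δλ = -1.6947, Δψ = +2.0922, q = Δφ/Δψ = 0.7700 → d_rh = R√(Δφ²+q²Δλ²) = 13214.0 km
Excess = (13214.0 − 12743.7) / 12743.7 = 470.3 / 12743.7 = 3.69% ≈ 3.7%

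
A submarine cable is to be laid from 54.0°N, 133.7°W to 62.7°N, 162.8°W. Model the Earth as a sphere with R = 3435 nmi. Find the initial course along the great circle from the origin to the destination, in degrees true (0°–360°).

311.6°

N = sin Δλ·cos φ₂ = -0.2231;  D = cos φ₁ sin φ₂ − sin φ₁ cos φ₂ cos Δλ = +0.1981
initial course = atan2(N, D) = 311.61°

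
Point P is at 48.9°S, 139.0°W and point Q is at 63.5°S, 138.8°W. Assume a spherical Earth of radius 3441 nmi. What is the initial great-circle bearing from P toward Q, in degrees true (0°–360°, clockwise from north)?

N = sin Δλ·cos φ₂ = +0.0016;  D = cos φ₁ sin φ₂ − sin φ₁ cos φ₂ cos Δλ = -0.2521
initial course = atan2(N, D) = 179.65°

179.6°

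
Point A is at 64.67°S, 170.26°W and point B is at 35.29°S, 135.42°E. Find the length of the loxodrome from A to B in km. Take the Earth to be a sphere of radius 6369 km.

Δψ = ln[tan(π/4+φ₂/2)/tan(π/4+φ₁/2)] = +0.8339;  Δφ = +0.5128 rad,  Δλ = -0.9481 rad
q = Δφ/Δψ = 0.6149
d = R·√(Δφ² + q²Δλ²) = 6369·0.77641 = 4945 km

4945 km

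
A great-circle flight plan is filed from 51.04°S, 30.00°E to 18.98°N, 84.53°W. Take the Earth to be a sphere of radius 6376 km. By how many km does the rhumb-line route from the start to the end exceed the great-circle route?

385 km

Great circle: cos σ = sin φ₁ sin φ₂ + cos φ₁ cos φ₂ cos Δλ,  σ = 2.0941 rad → d_gc = 13352.1 km
Rhumb line: Δψ = +1.3767, q = Δφ/Δψ = 0.8877, d_rh = R√(Δφ²+q²Δλ²) = 13737.2 km
Excess = 13737.2 − 13352.1 = 385.1 ≈ 385 km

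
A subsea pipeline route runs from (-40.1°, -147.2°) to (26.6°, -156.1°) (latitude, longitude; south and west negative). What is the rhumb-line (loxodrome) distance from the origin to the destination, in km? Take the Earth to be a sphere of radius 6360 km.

Δψ = ln[tan(π/4+φ₂/2)/tan(π/4+φ₁/2)] = +1.2471;  Δφ = +1.1641 rad,  Δλ = -0.1553 rad
q = Δφ/Δψ = 0.9335
d = R·√(Δφ² + q²Δλ²) = 6360·1.17313 = 7461 km

7461 km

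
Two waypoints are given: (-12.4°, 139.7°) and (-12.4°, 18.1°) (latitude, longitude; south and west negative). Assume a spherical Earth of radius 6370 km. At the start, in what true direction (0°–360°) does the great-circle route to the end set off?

θ = atan2( sin Δλ·cos φ₂ ,  cos φ₁ sin φ₂ − sin φ₁ cos φ₂ cos Δλ )
  = atan2(-0.8319, -0.3196) = 248.98°

249.0°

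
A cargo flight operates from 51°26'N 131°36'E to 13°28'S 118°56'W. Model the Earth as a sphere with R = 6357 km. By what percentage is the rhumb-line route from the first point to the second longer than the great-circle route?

Great circle: σ = 1.9651 rad → d_gc = Rσ = 12491.9 km
Rhumb: Δφ = -1.1327, Δλ = +1.9106, Δψ = -1.2874, q = Δφ/Δψ = 0.8798 → d_rh = R√(Δφ²+q²Δλ²) = 12885.6 km
Excess = (12885.6 − 12491.9) / 12491.9 = 393.7 / 12491.9 = 3.152% ≈ 3.2%

3.2%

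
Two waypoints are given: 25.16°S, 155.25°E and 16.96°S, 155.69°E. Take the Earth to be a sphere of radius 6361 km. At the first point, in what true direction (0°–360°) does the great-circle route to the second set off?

2.9°

N = sin Δλ·cos φ₂ = +0.0073;  D = cos φ₁ sin φ₂ − sin φ₁ cos φ₂ cos Δλ = +0.1426
initial course = atan2(N, D) = 2.95°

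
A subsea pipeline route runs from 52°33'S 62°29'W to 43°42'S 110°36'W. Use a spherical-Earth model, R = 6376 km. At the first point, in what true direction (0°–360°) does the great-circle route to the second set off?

266.1°

N = sin Δλ·cos φ₂ = -0.5383;  D = cos φ₁ sin φ₂ − sin φ₁ cos φ₂ cos Δλ = -0.0369
initial course = atan2(N, D) = 266.08°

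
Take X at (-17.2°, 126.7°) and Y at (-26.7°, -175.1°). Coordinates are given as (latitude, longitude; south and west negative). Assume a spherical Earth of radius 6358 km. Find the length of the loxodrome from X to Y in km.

6073 km

Rhumb course C = atan2(Δλ, Δψ) with Δψ = ln[tan(π/4+φ₂/2)/tan(π/4+φ₁/2)] = -0.1790, Δλ = +1.0158 → C = 100.00°
d = R·|Δφ| / |cos C| = 6358·0.16581 / 0.17358 = 6073 km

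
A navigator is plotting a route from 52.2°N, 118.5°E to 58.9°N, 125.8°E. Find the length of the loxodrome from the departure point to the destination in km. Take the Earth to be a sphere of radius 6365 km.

874 km

Rhumb course C = atan2(Δλ, Δψ) with Δψ = ln[tan(π/4+φ₂/2)/tan(π/4+φ₁/2)] = +0.2073, Δλ = +0.1274 → C = 31.57°
d = R·|Δφ| / |cos C| = 6365·0.11694 / 0.85200 = 874 km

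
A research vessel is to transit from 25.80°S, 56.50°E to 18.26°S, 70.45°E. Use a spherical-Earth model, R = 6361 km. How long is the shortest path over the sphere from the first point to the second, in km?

cos σ = sin φ₁ sin φ₂ + cos φ₁ cos φ₂ cos Δλ
      = sin(-25.80°)sin(-18.26°) + cos(-25.80°)cos(-18.26°)cos(13.95°) = 0.9661
σ = 14.953° → d = Rσ = 6361·0.26098 = 1660 km

1660 km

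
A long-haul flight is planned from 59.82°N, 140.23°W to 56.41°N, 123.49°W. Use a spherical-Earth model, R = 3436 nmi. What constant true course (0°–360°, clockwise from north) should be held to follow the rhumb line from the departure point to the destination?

Meridional parts: M(φ₁)=+1.3107, M(φ₂)=+1.1979 → ΔM = -0.1128;  Δλ = +0.2922 rad
tan C = Δλ / ΔM = -2.5907 → C = 111.11°

111.1°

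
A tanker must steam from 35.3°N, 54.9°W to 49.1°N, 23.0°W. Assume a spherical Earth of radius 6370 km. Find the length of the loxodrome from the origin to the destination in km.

Δψ = ln[tan(π/4+φ₂/2)/tan(π/4+φ₁/2)] = +0.3272;  Δφ = +0.2409 rad,  Δλ = +0.5568 rad
q = Δφ/Δψ = 0.7360
d = R·√(Δφ² + q²Δλ²) = 6370·0.47534 = 3028 km

3028 km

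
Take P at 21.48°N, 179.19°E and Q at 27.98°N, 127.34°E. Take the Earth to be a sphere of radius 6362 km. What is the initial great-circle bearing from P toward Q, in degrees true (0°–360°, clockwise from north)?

θ = atan2( sin Δλ·cos φ₂ ,  cos φ₁ sin φ₂ − sin φ₁ cos φ₂ cos Δλ )
  = atan2(-0.6945, +0.2368) = 288.83°

288.8°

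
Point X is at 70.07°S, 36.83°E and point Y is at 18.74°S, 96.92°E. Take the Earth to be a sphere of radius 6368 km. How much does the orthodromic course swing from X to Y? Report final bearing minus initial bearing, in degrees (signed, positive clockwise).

-48.4°

At departure: θ₁ = atan2(sin Δλ cos φ₂, cos φ₁ sin φ₂ − sin φ₁ cos φ₂ cos Δλ) = 67.83°
At arrival: θ₂ = atan2(sin Δλ cos φ₁, −cos φ₂ sin φ₁ + sin φ₂ cos φ₁ cos Δλ) = 19.47°
Δθ = θ₂ − θ₁ = -48.4°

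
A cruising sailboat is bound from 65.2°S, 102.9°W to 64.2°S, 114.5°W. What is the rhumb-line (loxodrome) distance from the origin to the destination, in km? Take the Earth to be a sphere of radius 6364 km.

562 km

Rhumb course C = atan2(Δλ, Δψ) with Δψ = ln[tan(π/4+φ₂/2)/tan(π/4+φ₁/2)] = +0.0408, Δλ = -0.2025 → C = 281.41°
d = R·|Δφ| / |cos C| = 6364·0.01745 / 0.19776 = 562 km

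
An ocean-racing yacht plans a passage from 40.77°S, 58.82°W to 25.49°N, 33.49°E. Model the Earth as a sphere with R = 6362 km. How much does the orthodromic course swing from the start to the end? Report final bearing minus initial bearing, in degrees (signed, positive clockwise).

-18.8°

At departure: θ₁ = atan2(sin Δλ cos φ₂, cos φ₁ sin φ₂ − sin φ₁ cos φ₂ cos Δλ) = 71.48°
At arrival: θ₂ = atan2(sin Δλ cos φ₁, −cos φ₂ sin φ₁ + sin φ₂ cos φ₁ cos Δλ) = 52.71°
Δθ = θ₂ − θ₁ = -18.8°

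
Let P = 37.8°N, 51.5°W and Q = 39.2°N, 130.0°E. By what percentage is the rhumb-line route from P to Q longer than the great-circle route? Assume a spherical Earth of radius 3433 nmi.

Great circle: σ = 1.7975 rad → d_gc = Rσ = 6170.7 nmi
Rhumb: Δφ = +0.0244, Δλ = -3.1154, Δψ = +0.0312, q = Δφ/Δψ = 0.7826 → d_rh = R√(Δφ²+q²Δλ²) = 8370.1 nmi
Excess = (8370.1 − 6170.7) / 6170.7 = 2199.4 / 6170.7 = 35.64% ≈ 35.6%

35.6%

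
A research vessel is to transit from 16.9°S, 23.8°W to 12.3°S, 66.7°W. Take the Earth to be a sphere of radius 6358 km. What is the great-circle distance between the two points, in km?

4626 km

cos σ = sin φ₁ sin φ₂ + cos φ₁ cos φ₂ cos Δλ
      = sin(-16.90°)sin(-12.30°) + cos(-16.90°)cos(-12.30°)cos(-42.90°) = 0.7467
σ = 41.691° → d = Rσ = 6358·0.72764 = 4626 km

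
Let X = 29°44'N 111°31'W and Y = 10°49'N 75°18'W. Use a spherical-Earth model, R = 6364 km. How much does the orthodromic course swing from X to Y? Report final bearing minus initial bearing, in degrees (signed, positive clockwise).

+13.1°

At departure: θ₁ = atan2(sin Δλ cos φ₂, cos φ₁ sin φ₂ − sin φ₁ cos φ₂ cos Δλ) = 111.63°
At arrival: θ₂ = atan2(sin Δλ cos φ₁, −cos φ₂ sin φ₁ + sin φ₂ cos φ₁ cos Δλ) = 124.73°
Δθ = θ₂ − θ₁ = +13.1°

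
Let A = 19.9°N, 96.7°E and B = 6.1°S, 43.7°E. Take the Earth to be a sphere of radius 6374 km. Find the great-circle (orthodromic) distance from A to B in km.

6478 km

cos σ = sin φ₁ sin φ₂ + cos φ₁ cos φ₂ cos Δλ
      = sin(19.90°)sin(-6.10°) + cos(19.90°)cos(-6.10°)cos(-53.00°) = 0.5265
σ = 58.230° → d = Rσ = 6374·1.01631 = 6478 km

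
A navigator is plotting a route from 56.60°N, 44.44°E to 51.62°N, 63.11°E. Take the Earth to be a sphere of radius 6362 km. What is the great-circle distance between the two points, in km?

Haversine: a = sin²(Δφ/2)+cos φ₁ cos φ₂ sin²(Δλ/2) = 0.01088;  σ = 2·atan2(√a,√(1−a))
σ = 11.975° → d = Rσ = 6362·0.20899 = 1330 km

1330 km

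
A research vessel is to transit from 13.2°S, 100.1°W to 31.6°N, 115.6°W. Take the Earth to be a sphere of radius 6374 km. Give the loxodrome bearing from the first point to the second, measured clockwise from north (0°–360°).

341.6°

Δψ = ln[tan(π/4+φ₂/2)/tan(π/4+φ₁/2)] = +0.8143
Δλ = -0.2705 rad (taken the short way round)
course = atan2(Δλ, Δψ) = 341.62°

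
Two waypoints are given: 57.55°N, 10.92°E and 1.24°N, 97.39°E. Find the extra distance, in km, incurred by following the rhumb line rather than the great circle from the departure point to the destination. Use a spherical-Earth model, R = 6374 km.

315 km

Great circle: cos σ = sin φ₁ sin φ₂ + cos φ₁ cos φ₂ cos Δλ,  σ = 1.5195 rad → d_gc = 9685.2 km
Rhumb line: Δψ = -1.2128, q = Δφ/Δψ = 0.8104, d_rh = R√(Δφ²+q²Δλ²) = 10000.4 km
Excess = 10000.4 − 9685.2 = 315.2 ≈ 315 km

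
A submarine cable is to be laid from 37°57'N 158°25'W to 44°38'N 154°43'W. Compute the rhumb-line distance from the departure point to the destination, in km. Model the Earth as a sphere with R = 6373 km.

805 km

Δψ = ln[tan(π/4+φ₂/2)/tan(π/4+φ₁/2)] = +0.1555;  Δφ = +0.1166 rad,  Δλ = +0.0646 rad
q = Δφ/Δψ = 0.7503
d = R·√(Δφ² + q²Δλ²) = 6373·0.12631 = 805 km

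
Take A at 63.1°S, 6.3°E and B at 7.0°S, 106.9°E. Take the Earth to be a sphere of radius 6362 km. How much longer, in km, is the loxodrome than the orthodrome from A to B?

599 km

Great circle: cos σ = sin φ₁ sin φ₂ + cos φ₁ cos φ₂ cos Δλ,  σ = 1.5447 rad → d_gc = 9827.5 km
Rhumb line: Δψ = +1.3082, q = Δφ/Δψ = 0.7485, d_rh = R√(Δφ²+q²Δλ²) = 10426.2 km
Excess = 10426.2 − 9827.5 = 598.7 ≈ 599 km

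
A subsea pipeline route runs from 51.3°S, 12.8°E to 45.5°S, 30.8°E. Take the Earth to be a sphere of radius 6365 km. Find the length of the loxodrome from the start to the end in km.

Rhumb course C = atan2(Δλ, Δψ) with Δψ = ln[tan(π/4+φ₂/2)/tan(π/4+φ₁/2)] = +0.1527, Δλ = +0.3142 → C = 64.08°
d = R·|Δφ| / |cos C| = 6365·0.10123 / 0.43716 = 1474 km

1474 km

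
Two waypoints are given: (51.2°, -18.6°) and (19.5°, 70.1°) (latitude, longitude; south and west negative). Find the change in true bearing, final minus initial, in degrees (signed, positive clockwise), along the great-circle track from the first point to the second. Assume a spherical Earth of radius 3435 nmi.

+60.9°

Initial bearing θ₁ = atan2(sin Δλ cos φ₂, cos φ₁ sin φ₂ − sin φ₁ cos φ₂ cos Δλ) = 78.46°
Final bearing θ₂ = (initial bearing from the destination back to the start) + 180° = 139.36°
Δθ = θ₂ − θ₁ = +60.9°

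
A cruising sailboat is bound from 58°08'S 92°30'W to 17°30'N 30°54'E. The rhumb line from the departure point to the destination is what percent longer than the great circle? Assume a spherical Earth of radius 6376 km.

Great circle: σ = 2.1324 rad → d_gc = Rσ = 13596.3 km
Rhumb: Δφ = +1.3201, Δλ = +2.1537, Δψ = +1.5639, q = Δφ/Δψ = 0.8441 → d_rh = R√(Δφ²+q²Δλ²) = 14324.8 km
Excess = (14324.8 − 13596.3) / 13596.3 = 728.5 / 13596.3 = 5.36% ≈ 5.4%

5.4%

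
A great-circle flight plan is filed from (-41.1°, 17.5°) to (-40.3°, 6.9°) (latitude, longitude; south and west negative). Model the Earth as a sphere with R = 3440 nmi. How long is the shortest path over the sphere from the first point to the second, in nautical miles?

485 nmi

cos σ = sin φ₁ sin φ₂ + cos φ₁ cos φ₂ cos Δλ
      = sin(-41.10°)sin(-40.30°) + cos(-41.10°)cos(-40.30°)cos(-10.60°) = 0.9901
σ = 8.071° → d = Rσ = 3440·0.14086 = 485 nmi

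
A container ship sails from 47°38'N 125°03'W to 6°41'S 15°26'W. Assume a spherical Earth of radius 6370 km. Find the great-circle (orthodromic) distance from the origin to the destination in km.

Haversine: a = sin²(Δφ/2)+cos φ₁ cos φ₂ sin²(Δλ/2) = 0.65534;  σ = 2·atan2(√a,√(1−a))
σ = 108.101° → d = Rσ = 6370·1.88671 = 12018 km

12018 km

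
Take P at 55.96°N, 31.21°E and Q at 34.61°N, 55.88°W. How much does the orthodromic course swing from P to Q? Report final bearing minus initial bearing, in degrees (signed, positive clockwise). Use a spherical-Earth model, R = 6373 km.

Initial bearing θ₁ = atan2(sin Δλ cos φ₂, cos φ₁ sin φ₂ − sin φ₁ cos φ₂ cos Δλ) = 289.02°
Final bearing θ₂ = (initial bearing from the destination back to the start) + 180° = 220.02°
Δθ = θ₂ − θ₁ = -69.0°

-69.0°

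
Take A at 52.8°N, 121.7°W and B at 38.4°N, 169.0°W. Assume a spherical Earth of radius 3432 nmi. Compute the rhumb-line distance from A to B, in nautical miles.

2147 nmi

Δψ = ln[tan(π/4+φ₂/2)/tan(π/4+φ₁/2)] = -0.3622;  Δφ = -0.2513 rad,  Δλ = -0.8255 rad
q = Δφ/Δψ = 0.6939
d = R·√(Δφ² + q²Δλ²) = 3432·0.62558 = 2147 nmi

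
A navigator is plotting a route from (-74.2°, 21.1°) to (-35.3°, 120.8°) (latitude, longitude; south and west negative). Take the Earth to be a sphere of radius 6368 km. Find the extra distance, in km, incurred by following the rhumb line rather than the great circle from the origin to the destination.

Great circle: cos σ = sin φ₁ sin φ₂ + cos φ₁ cos φ₂ cos Δλ,  σ = 1.0256 rad → d_gc = 6531.0 km
Rhumb line: Δψ = +1.3158, q = Δφ/Δψ = 0.5160, d_rh = R√(Δφ²+q²Δλ²) = 7168.3 km
Excess = 7168.3 − 6531.0 = 637.3 ≈ 637 km

637 km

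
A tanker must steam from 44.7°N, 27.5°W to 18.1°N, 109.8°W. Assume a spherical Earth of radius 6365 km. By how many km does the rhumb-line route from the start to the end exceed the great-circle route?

230 km

Great circle: cos σ = sin φ₁ sin φ₂ + cos φ₁ cos φ₂ cos Δλ,  σ = 1.2566 rad → d_gc = 7998.3 km
Rhumb line: Δψ = -0.5527, q = Δφ/Δψ = 0.8400, d_rh = R√(Δφ²+q²Δλ²) = 8228.7 km
Excess = 8228.7 − 7998.3 = 230.4 ≈ 230 km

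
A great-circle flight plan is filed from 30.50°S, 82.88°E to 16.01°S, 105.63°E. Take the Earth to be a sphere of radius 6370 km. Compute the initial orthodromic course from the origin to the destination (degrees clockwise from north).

N = sin Δλ·cos φ₂ = +0.3717;  D = cos φ₁ sin φ₂ − sin φ₁ cos φ₂ cos Δλ = +0.2123
initial course = atan2(N, D) = 60.27°

60.3°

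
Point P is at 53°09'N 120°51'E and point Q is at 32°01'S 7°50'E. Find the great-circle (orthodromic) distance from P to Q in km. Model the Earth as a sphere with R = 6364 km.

cos σ = sin φ₁ sin φ₂ + cos φ₁ cos φ₂ cos Δλ
      = sin(53.15°)sin(-32.02°) + cos(53.15°)cos(-32.02°)cos(-113.02°) = -0.6231
σ = 128.540° → d = Rσ = 6364·2.24345 = 14277 km

14277 km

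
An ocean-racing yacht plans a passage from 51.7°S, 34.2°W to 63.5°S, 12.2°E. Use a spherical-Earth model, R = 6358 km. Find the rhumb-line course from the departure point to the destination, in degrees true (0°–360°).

Δψ = ln[tan(π/4+φ₂/2)/tan(π/4+φ₁/2)] = -0.3885
Δλ = +0.8098 rad (taken the short way round)
course = atan2(Δλ, Δψ) = 115.63°

115.6°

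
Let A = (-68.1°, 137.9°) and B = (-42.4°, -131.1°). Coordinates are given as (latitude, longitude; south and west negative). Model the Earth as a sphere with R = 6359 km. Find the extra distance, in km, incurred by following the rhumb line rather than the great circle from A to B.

464 km

Great circle: cos σ = sin φ₁ sin φ₂ + cos φ₁ cos φ₂ cos Δλ,  σ = 0.9010 rad → d_gc = 5729.4 km
Rhumb line: Δψ = +0.8240, q = Δφ/Δψ = 0.5443, d_rh = R√(Δφ²+q²Δλ²) = 6193.6 km
Excess = 6193.6 − 5729.4 = 464.2 ≈ 464 km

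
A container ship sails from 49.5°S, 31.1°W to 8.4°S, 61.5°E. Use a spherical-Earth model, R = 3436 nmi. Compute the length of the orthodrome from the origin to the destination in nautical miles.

5115 nmi

Haversine: a = sin²(Δφ/2)+cos φ₁ cos φ₂ sin²(Δλ/2) = 0.45903;  σ = 2·atan2(√a,√(1−a))
σ = 85.300° → d = Rσ = 3436·1.48877 = 5115 nmi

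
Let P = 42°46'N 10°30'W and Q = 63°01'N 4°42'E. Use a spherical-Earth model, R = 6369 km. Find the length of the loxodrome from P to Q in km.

2461 km

Rhumb course C = atan2(Δλ, Δψ) with Δψ = ln[tan(π/4+φ₂/2)/tan(π/4+φ₁/2)] = +0.6001, Δλ = +0.2653 → C = 23.85°
d = R·|Δφ| / |cos C| = 6369·0.35343 / 0.91463 = 2461 km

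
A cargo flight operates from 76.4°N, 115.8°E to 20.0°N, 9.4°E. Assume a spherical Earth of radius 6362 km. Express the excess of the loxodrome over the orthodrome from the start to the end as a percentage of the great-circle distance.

10.0%

Great circle: σ = 1.2974 rad → d_gc = Rσ = 8253.8 km
Rhumb: Δφ = -0.9844, Δλ = -1.8570, Δψ = -1.7702, q = Δφ/Δψ = 0.5561 → d_rh = R√(Δφ²+q²Δλ²) = 9076.3 km
Excess = (9076.3 − 8253.8) / 8253.8 = 822.5 / 8253.8 = 9.97% ≈ 10.0%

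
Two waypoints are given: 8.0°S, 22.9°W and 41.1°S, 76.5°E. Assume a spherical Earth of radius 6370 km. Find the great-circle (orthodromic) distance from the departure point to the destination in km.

10200 km

cos σ = sin φ₁ sin φ₂ + cos φ₁ cos φ₂ cos Δλ
      = sin(-8.00°)sin(-41.10°) + cos(-8.00°)cos(-41.10°)cos(99.40°) = -0.0304
σ = 91.741° → d = Rσ = 6370·1.60119 = 10200 km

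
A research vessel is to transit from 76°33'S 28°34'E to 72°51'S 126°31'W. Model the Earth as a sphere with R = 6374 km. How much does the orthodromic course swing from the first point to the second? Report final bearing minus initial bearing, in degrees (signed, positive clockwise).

+154.2°

At departure: θ₁ = atan2(sin Δλ cos φ₂, cos φ₁ sin φ₂ − sin φ₁ cos φ₂ cos Δλ) = 194.44°
At arrival: θ₂ = atan2(sin Δλ cos φ₁, −cos φ₂ sin φ₁ + sin φ₂ cos φ₁ cos Δλ) = 348.65°
Δθ = θ₂ − θ₁ = +154.2°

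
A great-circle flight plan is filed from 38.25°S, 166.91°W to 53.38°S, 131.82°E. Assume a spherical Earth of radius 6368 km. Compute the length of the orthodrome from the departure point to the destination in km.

Haversine: a = sin²(Δφ/2)+cos φ₁ cos φ₂ sin²(Δλ/2) = 0.13897;  σ = 2·atan2(√a,√(1−a))
σ = 43.775° → d = Rσ = 6368·0.76401 = 4865 km

4865 km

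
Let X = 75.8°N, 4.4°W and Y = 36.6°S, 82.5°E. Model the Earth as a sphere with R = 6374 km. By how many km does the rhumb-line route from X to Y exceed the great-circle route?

398 km

Great circle: cos σ = sin φ₁ sin φ₂ + cos φ₁ cos φ₂ cos Δλ,  σ = 2.1741 rad → d_gc = 13857.6 km
Rhumb line: Δψ = -2.7703, q = Δφ/Δψ = 0.7081, d_rh = R√(Δφ²+q²Δλ²) = 14255.6 km
Excess = 14255.6 − 13857.6 = 398.0 ≈ 398 km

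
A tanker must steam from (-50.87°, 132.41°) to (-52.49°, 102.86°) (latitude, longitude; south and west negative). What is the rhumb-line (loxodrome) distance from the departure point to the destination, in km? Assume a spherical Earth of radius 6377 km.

Δψ = ln[tan(π/4+φ₂/2)/tan(π/4+φ₁/2)] = -0.0456;  Δφ = -0.0283 rad,  Δλ = -0.5157 rad
q = Δφ/Δψ = 0.6200
d = R·√(Δφ² + q²Δλ²) = 6377·0.32099 = 2047 km

2047 km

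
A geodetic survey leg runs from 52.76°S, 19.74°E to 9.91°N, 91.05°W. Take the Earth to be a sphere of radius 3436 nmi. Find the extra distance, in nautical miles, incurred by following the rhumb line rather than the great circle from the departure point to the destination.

Great circle: cos σ = sin φ₁ sin φ₂ + cos φ₁ cos φ₂ cos Δλ,  σ = 1.9269 rad → d_gc = 6620.7 nmi
Rhumb line: Δψ = +1.2617, q = Δφ/Δψ = 0.8669, d_rh = R√(Δφ²+q²Δλ²) = 6877.5 nmi
Excess = 6877.5 − 6620.7 = 256.8 ≈ 257 nmi

257 nmi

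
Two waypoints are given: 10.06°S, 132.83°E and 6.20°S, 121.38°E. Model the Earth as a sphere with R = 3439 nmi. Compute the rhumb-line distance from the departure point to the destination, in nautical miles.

719 nmi

Rhumb course C = atan2(Δλ, Δψ) with Δψ = ln[tan(π/4+φ₂/2)/tan(π/4+φ₁/2)] = +0.0681, Δλ = -0.1998 → C = 288.81°
d = R·|Δφ| / |cos C| = 3439·0.06737 / 0.32242 = 719 nmi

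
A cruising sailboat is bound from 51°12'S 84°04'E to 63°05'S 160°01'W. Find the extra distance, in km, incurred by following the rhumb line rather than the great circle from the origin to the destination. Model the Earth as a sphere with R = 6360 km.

Great circle: cos σ = sin φ₁ sin φ₂ + cos φ₁ cos φ₂ cos Δλ,  σ = 0.9632 rad → d_gc = 6125.7 km
Rhumb line: Δψ = -0.3863, q = Δφ/Δψ = 0.5369, d_rh = R√(Δφ²+q²Δλ²) = 7032.9 km
Excess = 7032.9 − 6125.7 = 907.2 ≈ 907 km

907 km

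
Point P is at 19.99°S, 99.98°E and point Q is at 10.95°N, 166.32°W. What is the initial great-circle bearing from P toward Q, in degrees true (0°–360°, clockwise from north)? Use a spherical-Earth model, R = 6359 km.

80.9°

N = sin Δλ·cos φ₂ = +0.9797;  D = cos φ₁ sin φ₂ − sin φ₁ cos φ₂ cos Δλ = +0.1568
initial course = atan2(N, D) = 80.90°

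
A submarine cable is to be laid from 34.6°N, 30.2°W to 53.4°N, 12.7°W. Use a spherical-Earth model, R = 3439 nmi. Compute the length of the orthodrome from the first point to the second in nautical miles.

1350 nmi

Haversine: a = sin²(Δφ/2)+cos φ₁ cos φ₂ sin²(Δλ/2) = 0.03803;  σ = 2·atan2(√a,√(1−a))
σ = 22.492° → d = Rσ = 3439·0.39255 = 1350 nmi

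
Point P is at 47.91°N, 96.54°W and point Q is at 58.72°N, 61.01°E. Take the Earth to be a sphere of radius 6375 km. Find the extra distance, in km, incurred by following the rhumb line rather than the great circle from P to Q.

Great circle: cos σ = sin φ₁ sin φ₂ + cos φ₁ cos φ₂ cos Δλ,  σ = 1.2529 rad → d_gc = 7987.3 km
Rhumb line: Δψ = +0.3180, q = Δφ/Δψ = 0.5933, d_rh = R√(Δφ²+q²Δλ²) = 10469.9 km
Excess = 10469.9 − 7987.3 = 2482.6 ≈ 2483 km

2483 km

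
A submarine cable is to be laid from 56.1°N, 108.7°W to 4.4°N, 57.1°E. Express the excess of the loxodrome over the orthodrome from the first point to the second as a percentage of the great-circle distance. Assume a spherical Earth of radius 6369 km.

21.8%

Great circle: σ = 2.0663 rad → d_gc = Rσ = 13160.0 km
Rhumb: Δφ = -0.9023, Δλ = +2.8938, Δψ = -1.1113, q = Δφ/Δψ = 0.8120 → d_rh = R√(Δφ²+q²Δλ²) = 16030.3 km
Excess = (16030.3 − 13160.0) / 13160.0 = 2870.3 / 13160.0 = 21.81% ≈ 21.8%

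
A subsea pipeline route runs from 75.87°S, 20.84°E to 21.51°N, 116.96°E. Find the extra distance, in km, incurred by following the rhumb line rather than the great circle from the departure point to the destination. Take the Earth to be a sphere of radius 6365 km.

Great circle: cos σ = sin φ₁ sin φ₂ + cos φ₁ cos φ₂ cos Δλ,  σ = 1.9604 rad → d_gc = 12477.7 km
Rhumb line: Δψ = +2.4726, q = Δφ/Δψ = 0.6874, d_rh = R√(Δφ²+q²Δλ²) = 13073.0 km
Excess = 13073.0 − 12477.7 = 595.3 ≈ 595 km

595 km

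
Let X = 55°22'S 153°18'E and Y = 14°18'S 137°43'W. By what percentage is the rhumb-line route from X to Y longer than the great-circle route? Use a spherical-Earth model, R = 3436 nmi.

2.4%

Great circle: σ = 1.1585 rad → d_gc = Rσ = 3980.5 nmi
Rhumb: Δφ = +0.7167, Δλ = +1.2040, Δψ = +0.9132, q = Δφ/Δψ = 0.7849 → d_rh = R√(Δφ²+q²Δλ²) = 4075.2 nmi
Excess = (4075.2 − 3980.5) / 3980.5 = 94.7 / 3980.5 = 2.38% ≈ 2.4%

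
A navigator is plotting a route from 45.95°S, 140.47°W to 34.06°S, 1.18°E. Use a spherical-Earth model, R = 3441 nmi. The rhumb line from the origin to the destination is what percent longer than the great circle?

17.1%

Great circle: σ = 1.6200 rad → d_gc = Rσ = 5574.5 nmi
Rhumb: Δφ = +0.2075, Δλ = +2.4723, Δψ = +0.2721, q = Δφ/Δψ = 0.7627 → d_rh = R√(Δφ²+q²Δλ²) = 6527.2 nmi
Excess = (6527.2 − 5574.5) / 5574.5 = 952.7 / 5574.5 = 17.09% ≈ 17.1%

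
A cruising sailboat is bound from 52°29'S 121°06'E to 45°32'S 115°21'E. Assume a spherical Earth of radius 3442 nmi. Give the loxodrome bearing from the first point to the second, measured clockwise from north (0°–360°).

331.6°

Δψ = ln[tan(π/4+φ₂/2)/tan(π/4+φ₁/2)] = +0.1853
Δλ = -0.1004 rad (taken the short way round)
course = atan2(Δλ, Δψ) = 331.57°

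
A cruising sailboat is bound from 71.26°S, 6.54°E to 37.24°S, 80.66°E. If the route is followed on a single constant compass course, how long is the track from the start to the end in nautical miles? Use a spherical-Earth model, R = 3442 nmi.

3154 nmi

Δψ = ln[tan(π/4+φ₂/2)/tan(π/4+φ₁/2)] = +1.1005;  Δφ = +0.5938 rad,  Δλ = +1.2936 rad
q = Δφ/Δψ = 0.5395
d = R·√(Δφ² + q²Δλ²) = 3442·0.91636 = 3154 nmi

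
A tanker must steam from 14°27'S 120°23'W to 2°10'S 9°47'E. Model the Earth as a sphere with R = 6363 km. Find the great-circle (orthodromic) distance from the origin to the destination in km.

14208 km

cos σ = sin φ₁ sin φ₂ + cos φ₁ cos φ₂ cos Δλ
      = sin(-14.45°)sin(-2.17°) + cos(-14.45°)cos(-2.17°)cos(130.17°) = -0.6147
σ = 127.932° → d = Rσ = 6363·2.23284 = 14208 km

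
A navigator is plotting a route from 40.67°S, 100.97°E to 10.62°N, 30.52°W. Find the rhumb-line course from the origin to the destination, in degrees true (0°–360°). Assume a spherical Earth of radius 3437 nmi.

292.8°

Meridional parts: M(φ₁)=-0.7783, M(φ₂)=+0.1864 → ΔM = +0.9647;  Δλ = -2.2949 rad
tan C = Δλ / ΔM = -2.3790 → C = 292.80°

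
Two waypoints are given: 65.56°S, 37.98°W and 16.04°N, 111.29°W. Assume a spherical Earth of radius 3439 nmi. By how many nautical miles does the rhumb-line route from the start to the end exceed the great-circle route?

Great circle: cos σ = sin φ₁ sin φ₂ + cos φ₁ cos φ₂ cos Δλ,  σ = 1.7086 rad → d_gc = 5875.8 nmi
Rhumb line: Δψ = +1.8135, q = Δφ/Δψ = 0.7853, d_rh = R√(Δφ²+q²Δλ²) = 5994.1 nmi
Excess = 5994.1 − 5875.8 = 118.3 ≈ 118 nmi

118 nmi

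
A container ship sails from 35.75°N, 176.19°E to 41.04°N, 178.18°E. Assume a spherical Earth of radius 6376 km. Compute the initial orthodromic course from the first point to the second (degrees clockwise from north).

θ = atan2( sin Δλ·cos φ₂ ,  cos φ₁ sin φ₂ − sin φ₁ cos φ₂ cos Δλ )
  = atan2(+0.0262, +0.0925) = 15.82°

15.8°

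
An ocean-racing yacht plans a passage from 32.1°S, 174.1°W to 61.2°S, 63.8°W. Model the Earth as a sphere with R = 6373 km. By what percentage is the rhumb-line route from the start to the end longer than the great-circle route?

10.5%

Great circle: σ = 1.2408 rad → d_gc = Rσ = 7907.3 km
Rhumb: Δφ = -0.5079, Δλ = +1.9251, Δψ = -0.7675, q = Δφ/Δψ = 0.6617 → d_rh = R√(Δφ²+q²Δλ²) = 8739.8 km
Excess = (8739.8 − 7907.3) / 7907.3 = 832.5 / 7907.3 = 10.53% ≈ 10.5%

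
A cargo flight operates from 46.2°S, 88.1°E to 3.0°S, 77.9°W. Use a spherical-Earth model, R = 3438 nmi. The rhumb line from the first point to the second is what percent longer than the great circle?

Great circle: σ = 2.2561 rad → d_gc = Rσ = 7756.4 nmi
Rhumb: Δφ = +0.7540, Δλ = -2.8972, Δψ = +0.8589, q = Δφ/Δψ = 0.8778 → d_rh = R√(Δφ²+q²Δλ²) = 9119.9 nmi
Excess = (9119.9 − 7756.4) / 7756.4 = 1363.5 / 7756.4 = 17.58% ≈ 17.6%

17.6%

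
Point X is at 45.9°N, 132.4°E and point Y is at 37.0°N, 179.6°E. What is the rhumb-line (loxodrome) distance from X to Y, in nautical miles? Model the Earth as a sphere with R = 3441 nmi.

2186 nmi

Δψ = ln[tan(π/4+φ₂/2)/tan(π/4+φ₁/2)] = -0.2078;  Δφ = -0.1553 rad,  Δλ = +0.8238 rad
q = Δφ/Δψ = 0.7476
d = R·√(Δφ² + q²Δλ²) = 3441·0.63516 = 2186 nmi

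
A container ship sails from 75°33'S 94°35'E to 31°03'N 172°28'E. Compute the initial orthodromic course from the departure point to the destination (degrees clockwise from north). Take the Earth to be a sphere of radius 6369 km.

N = sin Δλ·cos φ₂ = +0.8376;  D = cos φ₁ sin φ₂ − sin φ₁ cos φ₂ cos Δλ = +0.3028
initial course = atan2(N, D) = 70.12°

70.1°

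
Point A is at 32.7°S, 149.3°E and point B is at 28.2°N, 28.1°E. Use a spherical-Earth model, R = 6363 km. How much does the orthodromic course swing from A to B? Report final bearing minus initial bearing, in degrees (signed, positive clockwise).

+9.2°

Initial bearing θ₁ = atan2(sin Δλ cos φ₂, cos φ₁ sin φ₂ − sin φ₁ cos φ₂ cos Δλ) = 281.33°
Final bearing θ₂ = (initial bearing from the destination back to the start) + 180° = 290.57°
Δθ = θ₂ − θ₁ = +9.2°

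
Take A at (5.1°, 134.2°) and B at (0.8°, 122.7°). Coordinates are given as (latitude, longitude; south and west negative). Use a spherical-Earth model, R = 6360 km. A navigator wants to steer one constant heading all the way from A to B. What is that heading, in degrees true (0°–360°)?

249.5°

Δψ = ln[tan(π/4+φ₂/2)/tan(π/4+φ₁/2)] = -0.0752
Δλ = -0.2007 rad (taken the short way round)
course = atan2(Δλ, Δψ) = 249.47°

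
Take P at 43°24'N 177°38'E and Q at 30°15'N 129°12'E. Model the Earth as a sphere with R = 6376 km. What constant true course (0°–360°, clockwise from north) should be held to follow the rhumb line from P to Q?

251.2°

Meridional parts: M(φ₁)=+0.8424, M(φ₂)=+0.5544 → ΔM = -0.2881;  Δλ = -0.8453 rad
tan C = Δλ / ΔM = +2.9345 → C = 251.18°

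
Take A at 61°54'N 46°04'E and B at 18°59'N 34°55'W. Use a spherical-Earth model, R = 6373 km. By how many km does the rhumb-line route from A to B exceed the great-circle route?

Great circle: cos σ = sin φ₁ sin φ₂ + cos φ₁ cos φ₂ cos Δλ,  σ = 1.2060 rad → d_gc = 7685.9 km
Rhumb line: Δψ = -1.0477, q = Δφ/Δψ = 0.7149, d_rh = R√(Δφ²+q²Δλ²) = 8016.2 km
Excess = 8016.2 − 7685.9 = 330.3 ≈ 330 km

330 km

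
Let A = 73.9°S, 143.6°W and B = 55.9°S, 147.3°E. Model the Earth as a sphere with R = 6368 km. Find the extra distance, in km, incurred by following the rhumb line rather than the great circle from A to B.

184 km

Great circle: cos σ = sin φ₁ sin φ₂ + cos φ₁ cos φ₂ cos Δλ,  σ = 0.5528 rad → d_gc = 3520.37 km
Rhumb line: Δψ = +0.7740, q = Δφ/Δψ = 0.4059, d_rh = R√(Δφ²+q²Δλ²) = 3703.92 km
Excess = 3703.92 − 3520.37 = 183.55 ≈ 184 km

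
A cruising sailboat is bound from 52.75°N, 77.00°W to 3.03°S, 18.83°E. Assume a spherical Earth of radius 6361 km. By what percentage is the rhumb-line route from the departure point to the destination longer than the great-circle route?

Great circle: σ = 1.6745 rad → d_gc = Rσ = 10651.2 km
Rhumb: Δφ = -0.9735, Δλ = +1.6725, Δψ = -1.1405, q = Δφ/Δψ = 0.8536 → d_rh = R√(Δφ²+q²Δλ²) = 10992.0 km
Excess = (10992.0 − 10651.2) / 10651.2 = 340.8 / 10651.2 = 3.20% ≈ 3.2%

3.2%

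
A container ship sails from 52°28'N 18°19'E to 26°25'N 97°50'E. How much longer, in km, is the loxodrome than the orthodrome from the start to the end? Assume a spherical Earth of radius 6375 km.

269 km

Great circle: cos σ = sin φ₁ sin φ₂ + cos φ₁ cos φ₂ cos Δλ,  σ = 1.1017 rad → d_gc = 7023.4 km
Rhumb line: Δψ = -0.6011, q = Δφ/Δψ = 0.7563, d_rh = R√(Δφ²+q²Δλ²) = 7292.3 km
Excess = 7292.3 − 7023.4 = 268.9 ≈ 269 km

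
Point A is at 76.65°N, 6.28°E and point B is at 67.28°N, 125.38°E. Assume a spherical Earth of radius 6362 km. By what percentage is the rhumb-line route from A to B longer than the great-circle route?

Great circle: σ = 0.5470 rad → d_gc = Rσ = 3479.8 km
Rhumb: Δφ = -0.1635, Δλ = +2.0787, Δψ = -0.5404, q = Δφ/Δψ = 0.3026 → d_rh = R√(Δφ²+q²Δλ²) = 4135.0 km
Excess = (4135.0 − 3479.8) / 3479.8 = 655.2 / 3479.8 = 18.83% ≈ 18.8%

18.8%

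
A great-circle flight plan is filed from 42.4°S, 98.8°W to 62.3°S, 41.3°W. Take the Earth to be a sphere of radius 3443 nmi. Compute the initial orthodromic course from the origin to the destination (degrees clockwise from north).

N = sin Δλ·cos φ₂ = +0.3920;  D = cos φ₁ sin φ₂ − sin φ₁ cos φ₂ cos Δλ = -0.4854
initial course = atan2(N, D) = 141.07°

141.1°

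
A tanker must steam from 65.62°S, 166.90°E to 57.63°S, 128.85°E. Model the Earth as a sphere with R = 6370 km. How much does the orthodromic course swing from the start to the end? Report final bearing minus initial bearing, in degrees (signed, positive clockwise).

+33.8°

Initial bearing θ₁ = atan2(sin Δλ cos φ₂, cos φ₁ sin φ₂ − sin φ₁ cos φ₂ cos Δλ) = 276.12°
Final bearing θ₂ = (initial bearing from the destination back to the start) + 180° = 309.95°
Δθ = θ₂ − θ₁ = +33.8°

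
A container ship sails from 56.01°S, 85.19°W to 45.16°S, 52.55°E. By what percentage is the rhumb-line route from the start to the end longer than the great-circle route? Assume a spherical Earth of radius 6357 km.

Great circle: σ = 1.2701 rad → d_gc = Rσ = 8074.1 km
Rhumb: Δφ = +0.1894, Δλ = +2.4040, Δψ = +0.3000, q = Δφ/Δψ = 0.6312 → d_rh = R√(Δφ²+q²Δλ²) = 9720.3 km
Excess = (9720.3 − 8074.1) / 8074.1 = 1646.2 / 8074.1 = 20.39% ≈ 20.4%

20.4%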